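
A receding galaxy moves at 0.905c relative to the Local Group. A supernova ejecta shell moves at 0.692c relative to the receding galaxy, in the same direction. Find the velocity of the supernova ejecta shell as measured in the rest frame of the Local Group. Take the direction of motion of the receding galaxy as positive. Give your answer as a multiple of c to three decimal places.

With v = 0.905 and u' = 0.692 (in units of c),
u = (u' + v)/(1 + u'v/c²):
u = (0.692 + 0.905) / (1 + 0.692·0.905) = 1.5970/1.6263 = 0.9820

0.982c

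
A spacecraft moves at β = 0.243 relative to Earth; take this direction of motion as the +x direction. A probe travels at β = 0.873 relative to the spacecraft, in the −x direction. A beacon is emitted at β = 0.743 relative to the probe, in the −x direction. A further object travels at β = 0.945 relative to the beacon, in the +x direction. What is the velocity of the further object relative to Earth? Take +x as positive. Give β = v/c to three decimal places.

β = -0.265

Apply u = (u' + v)/(1 + u'v/c²) successively, working outward toward Earth.
Start: velocity of the spacecraft relative to Earth = 0.2430c.
Compose with the probe (u' = -0.873 in the spacecraft frame): u_1 = (-0.873 + 0.243) / (1 + (-0.873)·0.243) = -0.6300/0.7879 = -0.7996.
Compose with the beacon (u' = -0.743 in the probe frame): u_2 = (-0.743 + (-0.800)) / (1 + (-0.743)·(-0.800)) = -1.5426/1.5941 = -0.9677.
Compose with the further object (u' = 0.945 in the beacon frame): u_3 = (0.945 + (-0.968)) / (1 + 0.945·(-0.968)) = -0.0227/0.0855 = -0.2654.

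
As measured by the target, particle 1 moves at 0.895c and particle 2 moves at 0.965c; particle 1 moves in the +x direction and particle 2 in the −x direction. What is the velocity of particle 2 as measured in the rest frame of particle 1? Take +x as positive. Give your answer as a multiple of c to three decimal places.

β_A = 0.895, β_B = -0.965.
Transform to A's frame with the inverse velocity-addition law: u' = (u − v)/(1 − uv/c²), taking u = β_B and v = β_A.
u' = (-0.965 − 0.895) / (1 − (0.895)(-0.965)) = -1.8600/1.8637 = -0.9980.

-0.998c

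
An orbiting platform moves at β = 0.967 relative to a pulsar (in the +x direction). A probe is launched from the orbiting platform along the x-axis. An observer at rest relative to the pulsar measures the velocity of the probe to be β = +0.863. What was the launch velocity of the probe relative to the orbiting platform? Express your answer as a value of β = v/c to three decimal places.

β = -0.628

Invert the composition law: u' = (u − v)/(1 − uv/c²).
u' = (0.863 − 0.967) / (1 − (0.863)(0.967)) = -0.1040/0.1655 = -0.6285.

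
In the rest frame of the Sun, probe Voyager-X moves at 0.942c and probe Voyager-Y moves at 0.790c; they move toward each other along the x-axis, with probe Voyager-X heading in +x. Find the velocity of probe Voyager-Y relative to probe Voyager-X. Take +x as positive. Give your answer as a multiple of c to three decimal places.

β_A = 0.942, β_B = -0.790.
Transform to A's frame with the inverse velocity-addition law: u' = (u − v)/(1 − uv/c²), taking u = β_B and v = β_A.
u' = (-0.790 − 0.942) / (1 − (0.942)(-0.790)) = -1.7320/1.7442 = -0.9930.

-0.993c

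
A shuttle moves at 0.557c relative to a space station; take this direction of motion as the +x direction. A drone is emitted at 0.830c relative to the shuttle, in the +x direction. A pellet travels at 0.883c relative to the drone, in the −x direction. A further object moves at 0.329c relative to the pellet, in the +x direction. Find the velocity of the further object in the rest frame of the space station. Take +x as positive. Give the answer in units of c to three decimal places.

+0.646c

Apply u = (u' + v)/(1 + u'v/c²) successively, working outward toward the space station.
Start: velocity of the shuttle relative to the space station = 0.5570c.
Compose with the drone (u' = 0.830 in the shuttle frame): u_1 = (0.830 + 0.557) / (1 + 0.830·0.557) = 1.3870/1.4623 = 0.9485.
Compose with the pellet (u' = -0.883 in the drone frame): u_2 = (-0.883 + 0.948) / (1 + (-0.883)·0.948) = 0.0655/0.1625 = 0.4031.
Compose with the further object (u' = 0.329 in the pellet frame): u_3 = (0.329 + 0.403) / (1 + 0.329·0.403) = 0.7321/1.1326 = 0.6464.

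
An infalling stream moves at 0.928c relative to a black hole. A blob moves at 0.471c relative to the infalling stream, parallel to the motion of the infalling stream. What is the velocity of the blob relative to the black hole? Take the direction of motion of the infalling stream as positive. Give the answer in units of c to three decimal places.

With v = 0.928 and u' = 0.471 (in units of c),
u = (u' + v)/(1 + u'v/c²):
u = (0.471 + 0.928) / (1 + 0.471·0.928) = 1.3990/1.4371 = 0.9735

0.973c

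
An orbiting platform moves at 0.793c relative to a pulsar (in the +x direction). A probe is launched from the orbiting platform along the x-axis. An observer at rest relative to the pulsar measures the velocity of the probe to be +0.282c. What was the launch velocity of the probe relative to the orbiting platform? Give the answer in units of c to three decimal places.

Invert the composition law: u' = (u − v)/(1 − uv/c²).
u' = (0.282 − 0.793) / (1 − (0.282)(0.793)) = -0.5110/0.7764 = -0.6582.

-0.658c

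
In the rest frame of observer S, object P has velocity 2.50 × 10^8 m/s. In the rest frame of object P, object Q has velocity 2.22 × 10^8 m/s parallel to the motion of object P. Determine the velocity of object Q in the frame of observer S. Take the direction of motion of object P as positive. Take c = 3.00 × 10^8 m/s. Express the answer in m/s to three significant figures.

In units of c (dividing by 3.00 × 10^8 m/s): v = 0.833, u' = 0.740.
u = (u' + v)/(1 + u'v/c²):
u = (0.740 + 0.833) / (1 + 0.740·0.833) = 1.5733/1.6167 = 0.9732
Converting back: u = 0.9732 × 3.00 × 10^8 m/s.

2.92 × 10^8 m/s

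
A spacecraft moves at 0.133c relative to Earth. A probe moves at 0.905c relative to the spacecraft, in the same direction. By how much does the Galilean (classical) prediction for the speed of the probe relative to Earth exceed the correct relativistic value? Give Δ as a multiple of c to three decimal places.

Δ = 0.112c

Galilean: u_cl = 0.905 + 0.133 = 1.0380.
Relativistic: u_rel = (0.905 + 0.133) / (1 + 0.905·0.133) = 1.0380/1.1204 = 0.9265.
Δ = 1.0380 − 0.9265 = 0.1115.
(The classical prediction exceeds c; the relativistic result does not.)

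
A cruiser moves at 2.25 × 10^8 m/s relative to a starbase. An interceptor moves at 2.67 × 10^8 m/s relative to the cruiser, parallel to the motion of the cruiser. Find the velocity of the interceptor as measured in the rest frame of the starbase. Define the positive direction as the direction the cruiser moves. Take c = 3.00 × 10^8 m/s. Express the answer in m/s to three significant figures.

2.95 × 10^8 m/s

In units of c (dividing by 3.00 × 10^8 m/s): v = 0.750, u' = 0.890.
u = (u' + v)/(1 + u'v/c²):
u = (0.890 + 0.750) / (1 + 0.890·0.750) = 1.6400/1.6675 = 0.9835
Converting back: u = 0.9835 × 3.00 × 10^8 m/s.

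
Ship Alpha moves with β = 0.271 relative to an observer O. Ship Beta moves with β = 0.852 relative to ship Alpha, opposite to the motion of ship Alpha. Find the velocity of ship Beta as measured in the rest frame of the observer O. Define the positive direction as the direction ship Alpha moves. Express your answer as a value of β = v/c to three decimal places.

β = -0.755

With v = 0.271 and u' = -0.852 (in units of c),
u = (u' + v)/(1 + u'v/c²):
u = (-0.852 + 0.271) / (1 + (-0.852)·0.271) = -0.5810/0.7691 = -0.7554
(Galilean addition would give -0.581c.)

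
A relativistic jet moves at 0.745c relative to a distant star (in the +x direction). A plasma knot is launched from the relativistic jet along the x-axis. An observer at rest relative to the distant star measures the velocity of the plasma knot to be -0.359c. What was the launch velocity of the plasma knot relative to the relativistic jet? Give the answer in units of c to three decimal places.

Invert the composition law: u' = (u − v)/(1 − uv/c²).
u' = (-0.359 − 0.745) / (1 − (-0.359)(0.745)) = -1.1040/1.2675 = -0.8710.

-0.871c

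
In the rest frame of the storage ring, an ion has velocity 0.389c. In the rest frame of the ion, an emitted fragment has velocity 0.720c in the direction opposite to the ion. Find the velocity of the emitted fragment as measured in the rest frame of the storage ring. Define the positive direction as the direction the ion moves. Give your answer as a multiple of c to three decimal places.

-0.460c

With v = 0.389 and u' = -0.720 (in units of c),
u = (u' + v)/(1 + u'v/c²):
u = (-0.720 + 0.389) / (1 + (-0.720)·0.389) = -0.3310/0.7199 = -0.4598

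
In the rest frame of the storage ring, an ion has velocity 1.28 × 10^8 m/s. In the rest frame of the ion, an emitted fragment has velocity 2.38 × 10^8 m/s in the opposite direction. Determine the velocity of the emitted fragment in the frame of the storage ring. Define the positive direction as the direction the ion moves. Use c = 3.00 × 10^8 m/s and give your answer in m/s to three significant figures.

-1.66 × 10^8 m/s

In units of c (dividing by 3.00 × 10^8 m/s): v = 0.427, u' = -0.793.
u = (u' + v)/(1 + u'v/c²):
u = (-0.793 + 0.427) / (1 + (-0.793)·0.427) = -0.3667/0.6615 = -0.5543
(Galilean addition would give -0.367c.)
Converting back: u = -0.5543 × 3.00 × 10^8 m/s.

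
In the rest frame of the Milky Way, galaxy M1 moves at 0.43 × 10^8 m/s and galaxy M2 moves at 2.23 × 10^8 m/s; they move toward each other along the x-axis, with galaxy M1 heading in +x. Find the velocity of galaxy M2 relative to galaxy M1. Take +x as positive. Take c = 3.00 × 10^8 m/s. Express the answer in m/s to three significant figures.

β_A = 0.143, β_B = -0.743 (dividing each by c = 3.00 × 10^8 m/s).
Transform to A's frame with the inverse velocity-addition law: u' = (u − v)/(1 − uv/c²), taking u = β_B and v = β_A.
u' = (-0.743 − 0.143) / (1 − (0.143)(-0.743)) = -0.8867/1.1065 = -0.8013.
u' = -0.8013 × 3.00 × 10^8 m/s.

-2.40 × 10^8 m/s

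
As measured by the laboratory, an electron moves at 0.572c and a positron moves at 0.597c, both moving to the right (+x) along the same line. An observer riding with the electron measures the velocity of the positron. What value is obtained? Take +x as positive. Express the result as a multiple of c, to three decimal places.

β_A = 0.572, β_B = 0.597.
Transform to A's frame with the inverse velocity-addition law: u' = (u − v)/(1 − uv/c²), taking u = β_B and v = β_A.
u' = (0.597 − 0.572) / (1 − (0.572)(0.597)) = 0.0250/0.6585 = 0.0380.

+0.038c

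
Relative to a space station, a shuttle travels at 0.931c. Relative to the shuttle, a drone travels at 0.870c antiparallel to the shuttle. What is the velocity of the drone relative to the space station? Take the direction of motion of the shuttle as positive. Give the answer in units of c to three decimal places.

+0.321c

With v = 0.931 and u' = -0.870 (in units of c),
u = (u' + v)/(1 + u'v/c²):
u = (-0.870 + 0.931) / (1 + (-0.870)·0.931) = 0.0610/0.1900 = 0.3210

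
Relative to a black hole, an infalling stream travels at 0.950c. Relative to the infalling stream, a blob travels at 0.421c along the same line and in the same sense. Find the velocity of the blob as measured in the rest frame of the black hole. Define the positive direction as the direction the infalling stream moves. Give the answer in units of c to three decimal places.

0.979c

With v = 0.950 and u' = 0.421 (in units of c),
u = (u' + v)/(1 + u'v/c²):
u = (0.421 + 0.950) / (1 + 0.421·0.950) = 1.3710/1.4000 = 0.9793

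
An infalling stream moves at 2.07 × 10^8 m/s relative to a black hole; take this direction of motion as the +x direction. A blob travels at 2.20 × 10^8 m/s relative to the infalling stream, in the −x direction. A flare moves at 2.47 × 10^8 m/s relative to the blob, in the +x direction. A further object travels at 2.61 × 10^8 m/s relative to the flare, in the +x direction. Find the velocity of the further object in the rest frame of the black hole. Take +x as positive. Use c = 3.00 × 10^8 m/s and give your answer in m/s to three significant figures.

+2.95 × 10^8 m/s

Apply u = (u' + v)/(1 + u'v/c²) successively, working outward toward the black hole.
(Dividing each given speed by c = 3.00 × 10^8 m/s to work in units of c.)
Start: velocity of the infalling stream relative to the black hole = 0.6900c.
Compose with the blob (u' = -0.733 in the infalling stream frame): u_1 = (-0.733 + 0.690) / (1 + (-0.733)·0.690) = -0.0433/0.4940 = -0.0877.
Compose with the flare (u' = 0.823 in the blob frame): u_2 = (0.823 + (-0.088)) / (1 + 0.823·(-0.088)) = 0.7356/0.9278 = 0.7929.
Compose with the further object (u' = 0.870 in the flare frame): u_3 = (0.870 + 0.793) / (1 + 0.870·0.793) = 1.6629/1.6898 = 0.9841.
So u = 0.9841 × 3.00 × 10^8 m/s.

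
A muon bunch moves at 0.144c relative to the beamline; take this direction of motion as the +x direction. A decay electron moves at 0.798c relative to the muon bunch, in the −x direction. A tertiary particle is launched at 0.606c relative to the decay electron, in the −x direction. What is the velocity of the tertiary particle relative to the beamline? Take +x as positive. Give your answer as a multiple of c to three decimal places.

-0.929c

Apply u = (u' + v)/(1 + u'v/c²) successively, working outward toward the beamline.
Start: velocity of the muon bunch relative to the beamline = 0.1440c.
Compose with the decay electron (u' = -0.798 in the muon bunch frame): u_1 = (-0.798 + 0.144) / (1 + (-0.798)·0.144) = -0.6540/0.8851 = -0.7389.
Compose with the tertiary particle (u' = -0.606 in the decay electron frame): u_2 = (-0.606 + (-0.739)) / (1 + (-0.606)·(-0.739)) = -1.3449/1.4478 = -0.9289.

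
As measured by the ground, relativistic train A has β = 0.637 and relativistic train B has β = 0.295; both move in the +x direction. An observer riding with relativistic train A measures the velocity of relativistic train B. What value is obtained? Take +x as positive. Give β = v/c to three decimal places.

β_A = 0.637, β_B = 0.295.
Transform to A's frame with the inverse velocity-addition law: u' = (u − v)/(1 − uv/c²), taking u = β_B and v = β_A.
u' = (0.295 − 0.637) / (1 − (0.637)(0.295)) = -0.3420/0.8121 = -0.4211.

β = -0.421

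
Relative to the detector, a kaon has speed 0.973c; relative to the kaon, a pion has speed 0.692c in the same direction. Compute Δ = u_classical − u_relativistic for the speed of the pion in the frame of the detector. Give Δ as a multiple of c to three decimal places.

Galilean: u_cl = 0.692 + 0.973 = 1.6650.
Relativistic: u_rel = (0.692 + 0.973) / (1 + 0.692·0.973) = 1.6650/1.6733 = 0.9950.
Δ = 1.6650 − 0.9950 = 0.6700.
(The classical prediction exceeds c; the relativistic result does not.)

Δ = 0.670c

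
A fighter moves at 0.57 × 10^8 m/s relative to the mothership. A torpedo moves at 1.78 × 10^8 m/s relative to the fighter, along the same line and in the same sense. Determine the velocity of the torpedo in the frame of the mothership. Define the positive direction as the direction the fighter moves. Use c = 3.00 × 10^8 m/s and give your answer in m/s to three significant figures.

In units of c (dividing by 3.00 × 10^8 m/s): v = 0.190, u' = 0.593.
u = (u' + v)/(1 + u'v/c²):
u = (0.593 + 0.190) / (1 + 0.593·0.190) = 0.7833/1.1127 = 0.7040
Converting back: u = 0.7040 × 3.00 × 10^8 m/s.

2.11 × 10^8 m/s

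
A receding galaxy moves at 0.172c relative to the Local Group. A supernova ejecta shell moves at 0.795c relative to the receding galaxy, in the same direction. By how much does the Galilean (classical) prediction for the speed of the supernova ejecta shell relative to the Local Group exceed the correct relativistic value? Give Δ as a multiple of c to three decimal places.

Galilean: u_cl = 0.795 + 0.172 = 0.9670.
Relativistic: u_rel = (0.795 + 0.172) / (1 + 0.795·0.172) = 0.9670/1.1367 = 0.8507.
Δ = 0.9670 − 0.8507 = 0.1163.

Δ = 0.116c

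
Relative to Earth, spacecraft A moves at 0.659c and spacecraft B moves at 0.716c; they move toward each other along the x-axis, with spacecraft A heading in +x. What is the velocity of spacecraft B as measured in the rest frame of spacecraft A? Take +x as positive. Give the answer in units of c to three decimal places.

β_A = 0.659, β_B = -0.716.
Transform to A's frame with the inverse velocity-addition law: u' = (u − v)/(1 − uv/c²), taking u = β_B and v = β_A.
u' = (-0.716 − 0.659) / (1 − (0.659)(-0.716)) = -1.3750/1.4718 = -0.9342.

-0.934c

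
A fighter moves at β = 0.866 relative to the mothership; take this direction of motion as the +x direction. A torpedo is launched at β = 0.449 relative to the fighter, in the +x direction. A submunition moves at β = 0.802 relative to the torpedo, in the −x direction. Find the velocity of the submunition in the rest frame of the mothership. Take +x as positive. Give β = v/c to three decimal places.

Apply u = (u' + v)/(1 + u'v/c²) successively, working outward toward the mothership.
Start: velocity of the fighter relative to the mothership = 0.8660c.
Compose with the torpedo (u' = 0.449 in the fighter frame): u_1 = (0.449 + 0.866) / (1 + 0.449·0.866) = 1.3150/1.3888 = 0.9468.
Compose with the submunition (u' = -0.802 in the torpedo frame): u_2 = (-0.802 + 0.947) / (1 + (-0.802)·0.947) = 0.1448/0.2406 = 0.6019.

β = +0.602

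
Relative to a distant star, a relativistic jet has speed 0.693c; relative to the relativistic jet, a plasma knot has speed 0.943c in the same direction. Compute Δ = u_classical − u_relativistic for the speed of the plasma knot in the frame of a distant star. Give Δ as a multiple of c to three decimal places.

Δ = 0.647c

Galilean: u_cl = 0.943 + 0.693 = 1.6360.
Relativistic: u_rel = (0.943 + 0.693) / (1 + 0.943·0.693) = 1.6360/1.6535 = 0.9894.
Δ = 1.6360 − 0.9894 = 0.6466.
(The classical prediction exceeds c; the relativistic result does not.)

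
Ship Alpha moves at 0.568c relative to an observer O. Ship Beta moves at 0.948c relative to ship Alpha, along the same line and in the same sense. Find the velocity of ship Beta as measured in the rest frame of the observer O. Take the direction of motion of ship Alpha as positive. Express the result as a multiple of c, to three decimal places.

With v = 0.568 and u' = 0.948 (in units of c),
u = (u' + v)/(1 + u'v/c²):
u = (0.948 + 0.568) / (1 + 0.948·0.568) = 1.5160/1.5385 = 0.9854

0.985c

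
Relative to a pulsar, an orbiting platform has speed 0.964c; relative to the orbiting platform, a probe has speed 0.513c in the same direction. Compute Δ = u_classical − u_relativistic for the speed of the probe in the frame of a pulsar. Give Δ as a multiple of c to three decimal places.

Galilean: u_cl = 0.513 + 0.964 = 1.4770.
Relativistic: u_rel = (0.513 + 0.964) / (1 + 0.513·0.964) = 1.4770/1.4945 = 0.9883.
Δ = 1.4770 − 0.9883 = 0.4887.
(The classical prediction exceeds c; the relativistic result does not.)

Δ = 0.489c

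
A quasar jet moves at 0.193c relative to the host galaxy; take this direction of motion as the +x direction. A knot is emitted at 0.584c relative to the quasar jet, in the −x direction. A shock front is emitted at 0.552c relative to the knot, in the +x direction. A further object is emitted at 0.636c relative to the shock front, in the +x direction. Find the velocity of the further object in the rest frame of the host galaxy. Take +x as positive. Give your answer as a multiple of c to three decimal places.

+0.716c

Apply u = (u' + v)/(1 + u'v/c²) successively, working outward toward the host galaxy.
Start: velocity of the quasar jet relative to the host galaxy = 0.1930c.
Compose with the knot (u' = -0.584 in the quasar jet frame): u_1 = (-0.584 + 0.193) / (1 + (-0.584)·0.193) = -0.3910/0.8873 = -0.4407.
Compose with the shock front (u' = 0.552 in the knot frame): u_2 = (0.552 + (-0.441)) / (1 + 0.552·(-0.441)) = 0.1113/0.7568 = 0.1471.
Compose with the further object (u' = 0.636 in the shock front frame): u_3 = (0.636 + 0.147) / (1 + 0.636·0.147) = 0.7831/1.0936 = 0.7161.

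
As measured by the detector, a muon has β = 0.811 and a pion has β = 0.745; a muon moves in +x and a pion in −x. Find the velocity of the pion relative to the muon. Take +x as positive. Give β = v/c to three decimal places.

β = -0.970

β_A = 0.811, β_B = -0.745.
Transform to A's frame with the inverse velocity-addition law: u' = (u − v)/(1 − uv/c²), taking u = β_B and v = β_A.
u' = (-0.745 − 0.811) / (1 − (0.811)(-0.745)) = -1.5560/1.6042 = -0.9700.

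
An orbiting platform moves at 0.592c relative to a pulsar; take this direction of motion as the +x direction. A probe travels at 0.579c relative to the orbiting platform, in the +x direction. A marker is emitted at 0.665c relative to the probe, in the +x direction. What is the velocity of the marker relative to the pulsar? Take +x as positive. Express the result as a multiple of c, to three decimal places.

0.973c

Apply u = (u' + v)/(1 + u'v/c²) successively, working outward toward the pulsar.
Start: velocity of the orbiting platform relative to the pulsar = 0.5920c.
Compose with the probe (u' = 0.579 in the orbiting platform frame): u_1 = (0.579 + 0.592) / (1 + 0.579·0.592) = 1.1710/1.3428 = 0.8721.
Compose with the marker (u' = 0.665 in the probe frame): u_2 = (0.665 + 0.872) / (1 + 0.665·0.872) = 1.5371/1.5799 = 0.9729.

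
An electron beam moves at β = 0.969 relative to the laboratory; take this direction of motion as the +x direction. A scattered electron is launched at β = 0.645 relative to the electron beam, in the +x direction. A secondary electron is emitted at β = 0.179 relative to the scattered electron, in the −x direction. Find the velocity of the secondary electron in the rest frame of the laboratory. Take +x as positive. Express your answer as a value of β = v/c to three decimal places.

Apply u = (u' + v)/(1 + u'v/c²) successively, working outward toward the laboratory.
Start: velocity of the electron beam relative to the laboratory = 0.9690c.
Compose with the scattered electron (u' = 0.645 in the electron beam frame): u_1 = (0.645 + 0.969) / (1 + 0.645·0.969) = 1.6140/1.6250 = 0.9932.
Compose with the secondary electron (u' = -0.179 in the scattered electron frame): u_2 = (-0.179 + 0.993) / (1 + (-0.179)·0.993) = 0.8142/0.8222 = 0.9903.

β = +0.990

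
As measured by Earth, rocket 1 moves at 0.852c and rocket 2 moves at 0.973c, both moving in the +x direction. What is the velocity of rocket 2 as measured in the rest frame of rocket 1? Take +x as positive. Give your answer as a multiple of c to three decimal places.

β_A = 0.852, β_B = 0.973.
Transform to A's frame with the inverse velocity-addition law: u' = (u − v)/(1 − uv/c²), taking u = β_B and v = β_A.
u' = (0.973 − 0.852) / (1 − (0.852)(0.973)) = 0.1210/0.1710 = 0.7076.

+0.708c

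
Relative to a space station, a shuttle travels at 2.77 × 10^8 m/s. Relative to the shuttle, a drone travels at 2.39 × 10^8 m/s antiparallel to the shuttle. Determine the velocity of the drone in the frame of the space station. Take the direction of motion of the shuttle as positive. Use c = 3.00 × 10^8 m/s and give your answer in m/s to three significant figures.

In units of c (dividing by 3.00 × 10^8 m/s): v = 0.923, u' = -0.797.
u = (u' + v)/(1 + u'v/c²):
u = (-0.797 + 0.923) / (1 + (-0.797)·0.923) = 0.1267/0.2644 = 0.4791
Converting back: u = 0.4791 × 3.00 × 10^8 m/s.

+1.44 × 10^8 m/s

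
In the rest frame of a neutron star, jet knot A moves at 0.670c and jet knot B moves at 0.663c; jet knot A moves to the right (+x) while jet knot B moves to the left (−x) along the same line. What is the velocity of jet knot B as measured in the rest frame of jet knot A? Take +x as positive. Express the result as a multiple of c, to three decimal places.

β_A = 0.670, β_B = -0.663.
Transform to A's frame with the inverse velocity-addition law: u' = (u − v)/(1 − uv/c²), taking u = β_B and v = β_A.
u' = (-0.663 − 0.670) / (1 − (0.670)(-0.663)) = -1.3330/1.4442 = -0.9230.

-0.923c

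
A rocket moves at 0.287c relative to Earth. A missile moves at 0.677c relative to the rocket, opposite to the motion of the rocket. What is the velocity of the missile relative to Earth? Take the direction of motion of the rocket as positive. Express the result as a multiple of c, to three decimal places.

With v = 0.287 and u' = -0.677 (in units of c),
u = (u' + v)/(1 + u'v/c²):
u = (-0.677 + 0.287) / (1 + (-0.677)·0.287) = -0.3900/0.8057 = -0.4841
(Galilean addition would give -0.390c.)

-0.484c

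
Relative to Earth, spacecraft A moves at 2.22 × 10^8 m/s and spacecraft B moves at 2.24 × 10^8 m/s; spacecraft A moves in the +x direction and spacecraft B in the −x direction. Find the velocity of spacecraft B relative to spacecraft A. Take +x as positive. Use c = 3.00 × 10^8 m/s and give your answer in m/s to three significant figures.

-2.87 × 10^8 m/s

β_A = 0.740, β_B = -0.747 (dividing each by c = 3.00 × 10^8 m/s).
Transform to A's frame with the inverse velocity-addition law: u' = (u − v)/(1 − uv/c²), taking u = β_B and v = β_A.
u' = (-0.747 − 0.740) / (1 − (0.740)(-0.747)) = -1.4867/1.5525 = -0.9576.
u' = -0.9576 × 3.00 × 10^8 m/s.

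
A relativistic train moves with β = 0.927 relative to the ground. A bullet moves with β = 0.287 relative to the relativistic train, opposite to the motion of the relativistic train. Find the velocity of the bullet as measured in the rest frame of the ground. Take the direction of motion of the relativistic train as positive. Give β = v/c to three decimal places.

With v = 0.927 and u' = -0.287 (in units of c),
u = (u' + v)/(1 + u'v/c²):
u = (-0.287 + 0.927) / (1 + (-0.287)·0.927) = 0.6400/0.7340 = 0.8720

β = +0.872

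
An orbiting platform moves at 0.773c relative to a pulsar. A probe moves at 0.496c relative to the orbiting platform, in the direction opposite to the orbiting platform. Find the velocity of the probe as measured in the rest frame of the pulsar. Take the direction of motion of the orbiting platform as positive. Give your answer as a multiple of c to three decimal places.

+0.449c

With v = 0.773 and u' = -0.496 (in units of c),
u = (u' + v)/(1 + u'v/c²):
u = (-0.496 + 0.773) / (1 + (-0.496)·0.773) = 0.2770/0.6166 = 0.4492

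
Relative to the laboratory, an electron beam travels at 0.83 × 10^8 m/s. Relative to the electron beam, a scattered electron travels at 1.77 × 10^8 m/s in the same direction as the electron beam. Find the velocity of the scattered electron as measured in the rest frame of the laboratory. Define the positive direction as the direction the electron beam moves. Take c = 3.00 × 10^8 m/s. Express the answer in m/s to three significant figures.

In units of c (dividing by 3.00 × 10^8 m/s): v = 0.277, u' = 0.590.
u = (u' + v)/(1 + u'v/c²):
u = (0.590 + 0.277) / (1 + 0.590·0.277) = 0.8667/1.1632 = 0.7450
Converting back: u = 0.7450 × 3.00 × 10^8 m/s.

2.24 × 10^8 m/s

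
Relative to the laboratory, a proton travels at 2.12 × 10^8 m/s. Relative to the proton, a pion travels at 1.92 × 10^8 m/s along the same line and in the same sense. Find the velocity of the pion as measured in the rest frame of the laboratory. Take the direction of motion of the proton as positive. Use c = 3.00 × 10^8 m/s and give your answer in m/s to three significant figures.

In units of c (dividing by 3.00 × 10^8 m/s): v = 0.707, u' = 0.640.
u = (u' + v)/(1 + u'v/c²):
u = (0.640 + 0.707) / (1 + 0.640·0.707) = 1.3467/1.4523 = 0.9273
Converting back: u = 0.9273 × 3.00 × 10^8 m/s.

2.78 × 10^8 m/s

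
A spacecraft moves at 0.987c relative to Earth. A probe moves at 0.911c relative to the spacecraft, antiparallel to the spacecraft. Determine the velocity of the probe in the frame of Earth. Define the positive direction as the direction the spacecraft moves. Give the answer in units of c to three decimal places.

With v = 0.987 and u' = -0.911 (in units of c),
u = (u' + v)/(1 + u'v/c²):
u = (-0.911 + 0.987) / (1 + (-0.911)·0.987) = 0.0760/0.1008 = 0.7536
(Galilean addition would give +0.076c.)

+0.754c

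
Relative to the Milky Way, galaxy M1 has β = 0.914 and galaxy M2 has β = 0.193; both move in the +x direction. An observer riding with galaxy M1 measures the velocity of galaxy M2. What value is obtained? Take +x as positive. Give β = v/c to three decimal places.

β = -0.875

β_A = 0.914, β_B = 0.193.
Transform to A's frame with the inverse velocity-addition law: u' = (u − v)/(1 − uv/c²), taking u = β_B and v = β_A.
u' = (0.193 − 0.914) / (1 − (0.914)(0.193)) = -0.7210/0.8236 = -0.8754.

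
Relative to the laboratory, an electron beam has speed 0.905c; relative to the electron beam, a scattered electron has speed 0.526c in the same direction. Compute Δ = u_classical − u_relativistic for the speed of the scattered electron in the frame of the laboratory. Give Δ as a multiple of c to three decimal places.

Δ = 0.462c

Galilean: u_cl = 0.526 + 0.905 = 1.4310.
Relativistic: u_rel = (0.526 + 0.905) / (1 + 0.526·0.905) = 1.4310/1.4760 = 0.9695.
Δ = 1.4310 − 0.9695 = 0.4615.
(The classical prediction exceeds c; the relativistic result does not.)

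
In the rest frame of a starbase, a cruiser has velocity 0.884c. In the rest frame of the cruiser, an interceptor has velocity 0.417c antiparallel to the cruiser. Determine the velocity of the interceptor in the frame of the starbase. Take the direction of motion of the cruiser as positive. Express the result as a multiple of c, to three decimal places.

With v = 0.884 and u' = -0.417 (in units of c),
u = (u' + v)/(1 + u'v/c²):
u = (-0.417 + 0.884) / (1 + (-0.417)·0.884) = 0.4670/0.6314 = 0.7397
(Galilean addition would give +0.467c.)

+0.740c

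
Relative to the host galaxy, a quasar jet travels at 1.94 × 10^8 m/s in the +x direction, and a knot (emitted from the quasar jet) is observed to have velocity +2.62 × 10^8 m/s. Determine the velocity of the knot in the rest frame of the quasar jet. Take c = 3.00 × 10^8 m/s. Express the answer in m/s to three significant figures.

v = 0.647c, u = 0.873c.
Invert the composition law: u' = (u − v)/(1 − uv/c²).
u' = (0.873 − 0.647) / (1 − (0.873)(0.647)) = 0.2267/0.4352 = 0.5208.
u' = 0.5208 × 3.00 × 10^8 m/s.

+1.56 × 10^8 m/s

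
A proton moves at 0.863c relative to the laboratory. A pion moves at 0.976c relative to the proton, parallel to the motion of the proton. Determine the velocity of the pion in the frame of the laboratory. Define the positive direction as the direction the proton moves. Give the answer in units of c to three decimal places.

With v = 0.863 and u' = 0.976 (in units of c),
u = (u' + v)/(1 + u'v/c²):
u = (0.976 + 0.863) / (1 + 0.976·0.863) = 1.8390/1.8423 = 0.9982

0.998c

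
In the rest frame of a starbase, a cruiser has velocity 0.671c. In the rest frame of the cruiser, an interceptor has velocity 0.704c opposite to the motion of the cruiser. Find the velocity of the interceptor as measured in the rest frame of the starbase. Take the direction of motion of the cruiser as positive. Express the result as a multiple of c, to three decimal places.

With v = 0.671 and u' = -0.704 (in units of c),
u = (u' + v)/(1 + u'v/c²):
u = (-0.704 + 0.671) / (1 + (-0.704)·0.671) = -0.0330/0.5276 = -0.0625

-0.063c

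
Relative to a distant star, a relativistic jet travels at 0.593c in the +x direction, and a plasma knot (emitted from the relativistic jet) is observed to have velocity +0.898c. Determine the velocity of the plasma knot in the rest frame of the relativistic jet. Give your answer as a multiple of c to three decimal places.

+0.652c

Invert the composition law: u' = (u − v)/(1 − uv/c²).
u' = (0.898 − 0.593) / (1 − (0.898)(0.593)) = 0.3050/0.4675 = 0.6524.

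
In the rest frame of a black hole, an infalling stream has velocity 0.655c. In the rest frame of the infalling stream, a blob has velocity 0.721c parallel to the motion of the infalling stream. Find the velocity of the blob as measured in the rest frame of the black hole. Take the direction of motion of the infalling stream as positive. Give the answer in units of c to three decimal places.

With v = 0.655 and u' = 0.721 (in units of c),
u = (u' + v)/(1 + u'v/c²):
u = (0.721 + 0.655) / (1 + 0.721·0.655) = 1.3760/1.4723 = 0.9346
(Galilean addition would give +1.376c, exceeding c.)

0.935c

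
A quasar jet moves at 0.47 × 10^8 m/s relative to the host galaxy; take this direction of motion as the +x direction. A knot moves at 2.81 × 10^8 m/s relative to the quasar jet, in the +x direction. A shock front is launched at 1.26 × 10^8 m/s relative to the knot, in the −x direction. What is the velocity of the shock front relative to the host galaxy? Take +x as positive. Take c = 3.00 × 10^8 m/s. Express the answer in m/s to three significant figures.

Apply u = (u' + v)/(1 + u'v/c²) successively, working outward toward the host galaxy.
(Dividing each given speed by c = 3.00 × 10^8 m/s to work in units of c.)
Start: velocity of the quasar jet relative to the host galaxy = 0.1567c.
Compose with the knot (u' = 0.937 in the quasar jet frame): u_1 = (0.937 + 0.157) / (1 + 0.937·0.157) = 1.0933/1.1467 = 0.9534.
Compose with the shock front (u' = -0.420 in the knot frame): u_2 = (-0.420 + 0.953) / (1 + (-0.420)·0.953) = 0.5334/0.5996 = 0.8897.
So u = 0.8897 × 3.00 × 10^8 m/s.

+2.67 × 10^8 m/s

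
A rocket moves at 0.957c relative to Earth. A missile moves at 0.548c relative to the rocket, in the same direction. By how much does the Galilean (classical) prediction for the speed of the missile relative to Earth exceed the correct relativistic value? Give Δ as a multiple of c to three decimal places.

Δ = 0.518c

Galilean: u_cl = 0.548 + 0.957 = 1.5050.
Relativistic: u_rel = (0.548 + 0.957) / (1 + 0.548·0.957) = 1.5050/1.5244 = 0.9873.
Δ = 1.5050 − 0.9873 = 0.5177.
(The classical prediction exceeds c; the relativistic result does not.)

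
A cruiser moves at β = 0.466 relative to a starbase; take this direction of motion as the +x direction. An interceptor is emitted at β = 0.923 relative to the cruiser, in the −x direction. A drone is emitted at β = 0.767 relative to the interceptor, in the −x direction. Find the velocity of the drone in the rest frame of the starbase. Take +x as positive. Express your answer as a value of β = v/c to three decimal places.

β = -0.971

Apply u = (u' + v)/(1 + u'v/c²) successively, working outward toward the starbase.
Start: velocity of the cruiser relative to the starbase = 0.4660c.
Compose with the interceptor (u' = -0.923 in the cruiser frame): u_1 = (-0.923 + 0.466) / (1 + (-0.923)·0.466) = -0.4570/0.5699 = -0.8019.
Compose with the drone (u' = -0.767 in the interceptor frame): u_2 = (-0.767 + (-0.802)) / (1 + (-0.767)·(-0.802)) = -1.5689/1.6151 = -0.9714.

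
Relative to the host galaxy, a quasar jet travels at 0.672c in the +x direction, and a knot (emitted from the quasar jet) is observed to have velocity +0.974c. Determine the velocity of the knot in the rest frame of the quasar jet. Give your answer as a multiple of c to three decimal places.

Invert the composition law: u' = (u − v)/(1 − uv/c²).
u' = (0.974 − 0.672) / (1 − (0.974)(0.672)) = 0.3020/0.3455 = 0.8742.

+0.874c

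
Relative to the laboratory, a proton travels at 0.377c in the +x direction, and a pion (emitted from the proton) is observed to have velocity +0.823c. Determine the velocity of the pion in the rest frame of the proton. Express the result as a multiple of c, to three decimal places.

Invert the composition law: u' = (u − v)/(1 − uv/c²).
u' = (0.823 − 0.377) / (1 − (0.823)(0.377)) = 0.4460/0.6897 = 0.6466.

+0.647c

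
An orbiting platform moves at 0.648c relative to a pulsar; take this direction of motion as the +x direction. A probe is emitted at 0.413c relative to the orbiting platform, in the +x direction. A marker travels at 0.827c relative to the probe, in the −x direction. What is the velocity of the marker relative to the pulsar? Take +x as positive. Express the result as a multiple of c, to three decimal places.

Apply u = (u' + v)/(1 + u'v/c²) successively, working outward toward the pulsar.
Start: velocity of the orbiting platform relative to the pulsar = 0.6480c.
Compose with the probe (u' = 0.413 in the orbiting platform frame): u_1 = (0.413 + 0.648) / (1 + 0.413·0.648) = 1.0610/1.2676 = 0.8370.
Compose with the marker (u' = -0.827 in the probe frame): u_2 = (-0.827 + 0.837) / (1 + (-0.827)·0.837) = 0.0100/0.3078 = 0.0325.

+0.032c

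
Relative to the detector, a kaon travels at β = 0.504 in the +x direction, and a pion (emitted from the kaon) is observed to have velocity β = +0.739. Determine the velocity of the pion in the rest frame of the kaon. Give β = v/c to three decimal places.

Invert the composition law: u' = (u − v)/(1 − uv/c²).
u' = (0.739 − 0.504) / (1 − (0.739)(0.504)) = 0.2350/0.6275 = 0.3745.

β = +0.374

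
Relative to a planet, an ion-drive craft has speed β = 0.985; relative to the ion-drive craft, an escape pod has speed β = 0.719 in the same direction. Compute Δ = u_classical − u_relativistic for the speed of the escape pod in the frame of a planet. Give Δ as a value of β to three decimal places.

Galilean: u_cl = 0.719 + 0.985 = 1.7040.
Relativistic: u_rel = (0.719 + 0.985) / (1 + 0.719·0.985) = 1.7040/1.7082 = 0.9975.
Δ = 1.7040 − 0.9975 = 0.7065.
(The classical prediction exceeds c; the relativistic result does not.)

Δ = 0.706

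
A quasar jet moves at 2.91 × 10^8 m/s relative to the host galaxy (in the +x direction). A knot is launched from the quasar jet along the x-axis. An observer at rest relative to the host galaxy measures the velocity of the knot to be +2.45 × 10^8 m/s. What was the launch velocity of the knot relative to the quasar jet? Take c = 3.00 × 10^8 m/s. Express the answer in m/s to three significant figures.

v = 0.970c, u = 0.817c.
Invert the composition law: u' = (u − v)/(1 − uv/c²).
u' = (0.817 − 0.970) / (1 − (0.817)(0.970)) = -0.1533/0.2078 = -0.7378.
u' = -0.7378 × 3.00 × 10^8 m/s.

-2.21 × 10^8 m/s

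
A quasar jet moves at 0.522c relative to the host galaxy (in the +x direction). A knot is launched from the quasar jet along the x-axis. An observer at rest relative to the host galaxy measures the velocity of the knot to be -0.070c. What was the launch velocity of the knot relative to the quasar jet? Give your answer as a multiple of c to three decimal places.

Invert the composition law: u' = (u − v)/(1 − uv/c²).
u' = (-0.070 − 0.522) / (1 − (-0.070)(0.522)) = -0.5920/1.0365 = -0.5711.

-0.571c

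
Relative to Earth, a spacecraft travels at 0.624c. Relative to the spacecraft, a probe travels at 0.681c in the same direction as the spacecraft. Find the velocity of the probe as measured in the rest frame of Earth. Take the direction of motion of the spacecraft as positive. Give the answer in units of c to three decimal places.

With v = 0.624 and u' = 0.681 (in units of c),
u = (u' + v)/(1 + u'v/c²):
u = (0.681 + 0.624) / (1 + 0.681·0.624) = 1.3050/1.4249 = 0.9158

0.916c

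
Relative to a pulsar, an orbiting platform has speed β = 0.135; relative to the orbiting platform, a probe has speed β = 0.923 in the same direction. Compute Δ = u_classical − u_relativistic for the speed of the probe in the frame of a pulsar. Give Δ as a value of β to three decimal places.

Δ = 0.117

Galilean: u_cl = 0.923 + 0.135 = 1.0580.
Relativistic: u_rel = (0.923 + 0.135) / (1 + 0.923·0.135) = 1.0580/1.1246 = 0.9408.
Δ = 1.0580 − 0.9408 = 0.1172.
(The classical prediction exceeds c; the relativistic result does not.)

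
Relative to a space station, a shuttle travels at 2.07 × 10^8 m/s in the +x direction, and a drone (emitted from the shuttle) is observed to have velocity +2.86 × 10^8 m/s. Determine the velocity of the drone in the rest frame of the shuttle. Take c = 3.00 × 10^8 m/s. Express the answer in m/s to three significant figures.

+2.31 × 10^8 m/s

v = 0.690c, u = 0.953c.
Invert the composition law: u' = (u − v)/(1 − uv/c²).
u' = (0.953 − 0.690) / (1 − (0.953)(0.690)) = 0.2633/0.3422 = 0.7695.
u' = 0.7695 × 3.00 × 10^8 m/s.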